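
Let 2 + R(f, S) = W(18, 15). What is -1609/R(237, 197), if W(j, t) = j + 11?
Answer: -1609/27 ≈ -59.593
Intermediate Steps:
W(j, t) = 11 + j
R(f, S) = 27 (R(f, S) = -2 + (11 + 18) = -2 + 29 = 27)
-1609/R(237, 197) = -1609/27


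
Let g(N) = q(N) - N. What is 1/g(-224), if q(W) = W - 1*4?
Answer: -1/4 ≈ -0.25000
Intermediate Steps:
q(W) = -4 + W (q(W) = W - 4 = -4 + W)
g(N) = -4 (g(N) = (-4 + N) - N = -4)
1/g(-224) = 1/(-4) = -1/4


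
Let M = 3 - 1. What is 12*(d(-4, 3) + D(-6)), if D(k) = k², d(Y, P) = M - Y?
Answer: 504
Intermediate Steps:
M = 2
d(Y, P) = 2 - Y
12*(d(-4, 3) + D(-6)) = 12*((2 - 1*(-4)) + (-6)²) = 12*((2 + 4) + 36) = 12*(6 + 36) = 12*42 = 504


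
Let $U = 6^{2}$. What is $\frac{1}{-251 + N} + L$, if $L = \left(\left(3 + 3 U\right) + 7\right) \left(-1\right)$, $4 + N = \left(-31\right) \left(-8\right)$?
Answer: $- \frac{827}{7} \approx -118.14$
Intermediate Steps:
$N = 244$ ($N = -4 - -248 = -4 + 248 = 244$)
$U = 36$
$L = -118$ ($L = \left(\left(3 + 3 \cdot 36\right) + 7\right) \left(-1\right) = \left(\left(3 + 108\right) + 7\right) \left(-1\right) = \left(111 + 7\right) \left(-1\right) = 118 \left(-1\right) = -118$)
$\frac{1}{-251 + N} + L = \frac{1}{-251 + 244} - 118 = \frac{1}{-7} - 118 = - \frac{1}{7} - 118 = - \frac{827}{7}$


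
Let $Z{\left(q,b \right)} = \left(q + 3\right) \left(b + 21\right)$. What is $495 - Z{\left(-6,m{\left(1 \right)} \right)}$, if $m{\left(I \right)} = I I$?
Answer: $561$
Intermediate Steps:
$m{\left(I \right)} = I^{2}$
$Z{\left(q,b \right)} = \left(3 + q\right) \left(21 + b\right)$
$495 - Z{\left(-6,m{\left(1 \right)} \right)} = 495 - \left(63 + 3 \cdot 1^{2} + 21 \left(-6\right) + 1^{2} \left(-6\right)\right) = 495 - \left(63 + 3 \cdot 1 - 126 + 1 \left(-6\right)\right) = 495 - \left(63 + 3 - 126 - 6\right) = 495 - -66 = 495 + 66 = 561$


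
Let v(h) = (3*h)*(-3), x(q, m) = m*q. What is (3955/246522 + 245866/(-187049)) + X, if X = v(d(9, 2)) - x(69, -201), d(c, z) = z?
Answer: 638633196149621/46111693578 ≈ 13850.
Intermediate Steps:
v(h) = -9*h
X = 13851 (X = -9*2 - (-201)*69 = -18 - 1*(-13869) = -18 + 13869 = 13851)
(3955/246522 + 245866/(-187049)) + X = (3955/246522 + 245866/(-187049)) + 13851 = (3955*(1/246522) + 245866*(-1/187049)) + 13851 = (3955/246522 - 245866/187049) + 13851 = -59871599257/46111693578 + 13851 = 638633196149621/46111693578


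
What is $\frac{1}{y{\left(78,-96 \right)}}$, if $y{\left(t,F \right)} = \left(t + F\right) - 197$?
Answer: $- \frac{1}{215} \approx -0.0046512$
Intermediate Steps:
$y{\left(t,F \right)} = -197 + F + t$ ($y{\left(t,F \right)} = \left(F + t\right) - 197 = -197 + F + t$)
$\frac{1}{y{\left(78,-96 \right)}} = \frac{1}{-197 - 96 + 78} = \frac{1}{-215} = - \frac{1}{215}$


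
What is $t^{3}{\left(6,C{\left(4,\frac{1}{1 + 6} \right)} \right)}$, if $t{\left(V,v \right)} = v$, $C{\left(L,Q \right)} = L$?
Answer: $64$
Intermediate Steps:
$t^{3}{\left(6,C{\left(4,\frac{1}{1 + 6} \right)} \right)} = 4^{3} = 64$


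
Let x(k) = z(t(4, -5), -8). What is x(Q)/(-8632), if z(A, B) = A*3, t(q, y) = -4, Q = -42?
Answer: 3/2158 ≈ 0.0013902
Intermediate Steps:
z(A, B) = 3*A
x(k) = -12 (x(k) = 3*(-4) = -12)
x(Q)/(-8632) = -12/(-8632) = -12*(-1/8632) = 3/2158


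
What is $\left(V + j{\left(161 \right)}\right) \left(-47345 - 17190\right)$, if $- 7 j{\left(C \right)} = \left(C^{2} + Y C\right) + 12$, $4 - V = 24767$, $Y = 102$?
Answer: $\frac{13919941360}{7} \approx 1.9886 \cdot 10^{9}$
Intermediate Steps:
$V = -24763$ ($V = 4 - 24767 = -24763$)
$j{\left(C \right)} = - \frac{12}{7} - \frac{102 C}{7} - \frac{C^{2}}{7}$ ($j{\left(C \right)} = - \frac{\left(C^{2} + 102 C\right) + 12}{7} = - \frac{12 + C^{2} + 102 C}{7} = - \frac{12}{7} - \frac{102 C}{7} - \frac{C^{2}}{7}$)
$\left(V + j{\left(161 \right)}\right) \left(-47345 - 17190\right) = \left(-24763 - \left(\frac{16434}{7} + 3703\right)\right) \left(-47345 - 17190\right) = \left(-24763 - \frac{42355}{7}\right) \left(-64535\right) = \left(- \frac{215696}{7}\right) \left(-64535\right) = \frac{13919941360}{7}$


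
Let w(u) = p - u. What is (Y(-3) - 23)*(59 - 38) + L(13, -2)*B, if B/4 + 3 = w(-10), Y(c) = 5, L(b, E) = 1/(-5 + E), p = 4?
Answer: -2690/7 ≈ -384.29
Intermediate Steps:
w(u) = 4 - u
B = 44 (B = -12 + 4*(4 - 1*(-10)) = -12 + 4*(4 + 10) = -12 + 4*14 = -12 + 56 = 44)
(Y(-3) - 23)*(59 - 38) + L(13, -2)*B = (5 - 23)*(59 - 38) + 44/(-5 - 2) = -18*21 + 44/(-7) = -378 - 1/7*44 = -378 - 44/7 = -2690/7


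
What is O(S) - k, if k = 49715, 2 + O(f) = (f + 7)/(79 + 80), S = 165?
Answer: -7904831/159 ≈ -49716.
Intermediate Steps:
O(f) = -311/159 + f/159 (O(f) = -2 + (f + 7)/(79 + 80) = -2 + (7 + f)/159 = -2 + (7 + f)*(1/159) = -2 + (7/159 + f/159) = -311/159 + f/159)
O(S) - k = (-311/159 + (1/159)*165) - 1*49715 = (-311/159 + 55/53) - 49715 = -146/159 - 49715 = -7904831/159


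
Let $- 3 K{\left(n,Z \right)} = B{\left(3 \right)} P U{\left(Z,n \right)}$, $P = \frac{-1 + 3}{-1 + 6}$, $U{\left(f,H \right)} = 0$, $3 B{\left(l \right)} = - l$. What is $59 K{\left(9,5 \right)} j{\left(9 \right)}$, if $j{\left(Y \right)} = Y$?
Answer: $0$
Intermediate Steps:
$B{\left(l \right)} = - \frac{l}{3}$ ($B{\left(l \right)} = \frac{\left(-1\right) l}{3} = - \frac{l}{3}$)
$P = \frac{2}{5} \approx 0.4$
$K{\left(n,Z \right)} = 0$ ($K{\left(n,Z \right)} = - \frac{\left(- \frac{1}{3}\right) 3 \cdot \frac{2}{5} \cdot 0}{3} = - \frac{\left(-1\right) \frac{2}{5} \cdot 0}{3} = - \frac{\left(- \frac{2}{5}\right) 0}{3} = \left(- \frac{1}{3}\right) 0 = 0$)
$59 K{\left(9,5 \right)} j{\left(9 \right)} = 59 \cdot 0 \cdot 9 = 0 \cdot 9 = 0$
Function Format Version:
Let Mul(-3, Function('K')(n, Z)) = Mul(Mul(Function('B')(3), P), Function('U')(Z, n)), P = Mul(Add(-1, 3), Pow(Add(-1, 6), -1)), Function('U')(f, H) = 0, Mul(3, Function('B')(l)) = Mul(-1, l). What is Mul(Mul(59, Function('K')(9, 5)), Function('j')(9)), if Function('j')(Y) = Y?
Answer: 0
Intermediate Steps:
Function('B')(l) = Mul(Rational(-1, 3), l) (Function('B')(l) = Mul(Rational(1, 3), Mul(-1, l)) = Mul(Rational(-1, 3), l))
P = Rational(2, 5) (P = Mul(2, Pow(5, -1)) = Mul(2, Rational(1, 5)) = Rational(2, 5) ≈ 0.40000)
Function('K')(n, Z) = 0 (Function('K')(n, Z) = Mul(Rational(-1, 3), Mul(Mul(Mul(Rational(-1, 3), 3), Rational(2, 5)), 0)) = Mul(Rational(-1, 3), Mul(Mul(-1, Rational(2, 5)), 0)) = Mul(Rational(-1, 3), Mul(Rational(-2, 5), 0)) = Mul(Rational(-1, 3), 0) = 0)
Mul(Mul(59, Function('K')(9, 5)), Function('j')(9)) = Mul(Mul(59, 0), 9) = Mul(0, 9) = 0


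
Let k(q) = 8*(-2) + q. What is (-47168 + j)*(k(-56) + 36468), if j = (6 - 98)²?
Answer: -1408670784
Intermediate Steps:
k(q) = -16 + q
j = 8464 (j = (-92)² = 8464)
(-47168 + j)*(k(-56) + 36468) = (-47168 + 8464)*((-16 - 56) + 36468) = -38704*(-72 + 36468) = -38704*36396 = -1408670784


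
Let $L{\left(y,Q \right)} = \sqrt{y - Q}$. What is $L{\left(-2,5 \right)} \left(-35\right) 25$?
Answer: $- 875 i \sqrt{7} \approx - 2315.0 i$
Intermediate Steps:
$L{\left(-2,5 \right)} \left(-35\right) 25 = \sqrt{-2 - 5} \left(-35\right) 25 = \sqrt{-7} \left(-35\right) 25 = i \sqrt{7} \left(-35\right) 25 = - 35 i \sqrt{7} \cdot 25 = - 875 i \sqrt{7}$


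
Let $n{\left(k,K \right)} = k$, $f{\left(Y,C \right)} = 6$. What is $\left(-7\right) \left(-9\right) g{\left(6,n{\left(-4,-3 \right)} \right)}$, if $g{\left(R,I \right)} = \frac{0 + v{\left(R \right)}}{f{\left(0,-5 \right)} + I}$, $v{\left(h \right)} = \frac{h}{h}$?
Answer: $\frac{63}{2} \approx 31.5$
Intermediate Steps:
$v{\left(h \right)} = 1$
$g{\left(R,I \right)} = \frac{1}{6 + I}$ ($g{\left(R,I \right)} = \frac{0 + 1}{6 + I} = 1 \frac{1}{6 + I} = \frac{1}{6 + I}$)
$\left(-7\right) \left(-9\right) g{\left(6,n{\left(-4,-3 \right)} \right)} = \frac{\left(-7\right) \left(-9\right)}{6 - 4} = \frac{63}{2}$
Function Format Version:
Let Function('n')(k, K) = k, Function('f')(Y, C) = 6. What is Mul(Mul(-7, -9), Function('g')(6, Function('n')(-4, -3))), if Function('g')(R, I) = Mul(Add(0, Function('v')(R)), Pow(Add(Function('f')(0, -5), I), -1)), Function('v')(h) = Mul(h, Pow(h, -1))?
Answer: Rational(63, 2) ≈ 31.500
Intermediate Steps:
Function('v')(h) = 1
Function('g')(R, I) = Pow(Add(6, I), -1) (Function('g')(R, I) = Mul(Add(0, 1), Pow(Add(6, I), -1)) = Mul(1, Pow(Add(6, I), -1)) = Pow(Add(6, I), -1))
Mul(Mul(-7, -9), Function('g')(6, Function('n')(-4, -3))) = Mul(Mul(-7, -9), Pow(Add(6, -4), -1)) = Mul(63, Pow(2, -1)) = Mul(63, Rational(1, 2)) = Rational(63, 2)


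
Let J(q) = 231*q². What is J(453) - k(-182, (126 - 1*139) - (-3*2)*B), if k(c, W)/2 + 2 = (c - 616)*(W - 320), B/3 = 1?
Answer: 46900543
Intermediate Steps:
B = 3 (B = 3*1 = 3)
k(c, W) = -4 + 2*(-616 + c)*(-320 + W) (k(c, W) = -4 + 2*((c - 616)*(W - 320)) = -4 + 2*((-616 + c)*(-320 + W)) = -4 + 2*(-616 + c)*(-320 + W))
J(453) - k(-182, (126 - 1*139) - (-3*2)*B) = 231*453² - (394236 - 1232*((126 - 1*139) - (-3*2)*3) - 640*(-182) + 2*((126 - 1*139) - (-3*2)*3)*(-182)) = 231*205209 - (394236 - 1232*((126 - 139) - (-6)*3) + 116480 + 2*((126 - 139) - (-6)*3)*(-182)) = 47403279 - (394236 - 1232*(-13 - 1*(-18)) + 116480 + 2*(-13 - 1*(-18))*(-182)) = 47403279 - (394236 - 1232*(-13 + 18) + 116480 + 2*(-13 + 18)*(-182)) = 47403279 - (394236 - 1232*5 + 116480 + 2*5*(-182)) = 47403279 - (394236 - 6160 + 116480 - 1820) = 47403279 - 1*502736 = 47403279 - 502736 = 46900543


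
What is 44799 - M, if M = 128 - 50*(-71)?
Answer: 41121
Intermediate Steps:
M = 3678 (M = 128 + 3550 = 3678)
44799 - M = 44799 - 1*3678 = 44799 - 3678 = 41121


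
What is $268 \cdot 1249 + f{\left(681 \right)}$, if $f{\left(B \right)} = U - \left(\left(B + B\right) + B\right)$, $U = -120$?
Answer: $332569$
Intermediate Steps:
$f{\left(B \right)} = -120 - 3 B$ ($f{\left(B \right)} = -120 - \left(\left(B + B\right) + B\right) = -120 - \left(2 B + B\right) = -120 - 3 B$)
$268 \cdot 1249 + f{\left(681 \right)} = 268 \cdot 1249 - 2163 = 334732 - 2163 = 332569$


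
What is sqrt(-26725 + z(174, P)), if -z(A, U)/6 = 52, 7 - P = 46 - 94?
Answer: I*sqrt(27037) ≈ 164.43*I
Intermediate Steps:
P = 55 (P = 7 - (46 - 94) = 7 - 1*(-48) = 7 + 48 = 55)
z(A, U) = -312 (z(A, U) = -6*52 = -312)
sqrt(-26725 + z(174, P)) = sqrt(-26725 - 312) = sqrt(-27037) = I*sqrt(27037)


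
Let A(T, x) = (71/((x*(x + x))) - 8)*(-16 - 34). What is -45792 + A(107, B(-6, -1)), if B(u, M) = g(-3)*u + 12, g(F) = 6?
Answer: -26147567/576 ≈ -45395.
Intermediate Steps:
B(u, M) = 12 + 6*u (B(u, M) = 6*u + 12 = 12 + 6*u)
A(T, x) = 400 - 1775/x**2 (A(T, x) = (71/((x*(2*x))) - 8)*(-50) = (71/((2*x**2)) - 8)*(-50) = (71*(1/(2*x**2)) - 8)*(-50) = (71/(2*x**2) - 8)*(-50) = (-8 + 71/(2*x**2))*(-50) = 400 - 1775/x**2)
-45792 + A(107, B(-6, -1)) = -45792 + (400 - 1775/(12 + 6*(-6))**2) = -45792 + (400 - 1775/(12 - 36)**2) = -45792 + (400 - 1775/(-24)**2) = -45792 + (400 - 1775*1/576) = -45792 + (400 - 1775/576) = -45792 + 228625/576 = -26147567/576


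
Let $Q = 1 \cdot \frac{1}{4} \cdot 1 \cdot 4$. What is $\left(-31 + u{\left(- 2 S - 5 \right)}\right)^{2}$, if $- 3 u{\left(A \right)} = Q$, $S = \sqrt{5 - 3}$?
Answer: $\frac{8836}{9} \approx 981.78$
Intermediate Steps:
$S = \sqrt{2} \approx 1.4142$
$Q = 1$ ($Q = 1 \cdot \frac{1}{4} \cdot 1 \cdot 4 = \frac{1}{4} \cdot 1 \cdot 4 = \frac{1}{4} \cdot 4 = 1$)
$u{\left(A \right)} = - \frac{1}{3}$ ($u{\left(A \right)} = \left(- \frac{1}{3}\right) 1 = - \frac{1}{3}$)
$\left(-31 + u{\left(- 2 S - 5 \right)}\right)^{2} = \left(-31 - \frac{1}{3}\right)^{2} = \left(- \frac{94}{3}\right)^{2} = \frac{8836}{9}$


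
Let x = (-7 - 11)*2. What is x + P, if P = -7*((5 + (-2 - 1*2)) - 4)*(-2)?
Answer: -78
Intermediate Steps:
x = -36 (x = -18*2 = -36)
P = -42 (P = -7*((5 + (-2 - 2)) - 4)*(-2) = -7*((5 - 4) - 4)*(-2) = -7*(1 - 4)*(-2) = -7*(-3)*(-2) = 21*(-2) = -42)
x + P = -36 - 42 = -78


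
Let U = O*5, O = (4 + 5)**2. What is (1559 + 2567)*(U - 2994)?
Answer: -10682214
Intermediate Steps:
O = 81 (O = 9**2 = 81)
U = 405 (U = 81*5 = 405)
(1559 + 2567)*(U - 2994) = (1559 + 2567)*(405 - 2994) = 4126*(-2589) = -10682214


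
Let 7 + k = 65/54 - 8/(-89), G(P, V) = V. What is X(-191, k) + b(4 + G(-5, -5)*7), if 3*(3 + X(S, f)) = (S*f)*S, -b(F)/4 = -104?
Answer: -994536791/14418 ≈ -68979.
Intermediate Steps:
b(F) = 416 (b(F) = -4*(-104) = 416)
k = -27425/4806 (k = -7 + (65/54 - 8/(-89)) = -7 + (65*(1/54) - 8*(-1/89)) = -7 + (65/54 + 8/89) = -7 + 6217/4806 = -27425/4806 ≈ -5.7064)
X(S, f) = -3 + f*S**2/3 (X(S, f) = -3 + ((S*f)*S)/3 = -3 + (f*S**2)/3 = -3 + f*S**2/3)
X(-191, k) + b(4 + G(-5, -5)*7) = (-3 + (1/3)*(-27425/4806)*(-191)**2) + 416 = (-3 + (1/3)*(-27425/4806)*36481) + 416 = (-3 - 1000491425/14418) + 416 = -1000534679/14418 + 416 = -994536791/14418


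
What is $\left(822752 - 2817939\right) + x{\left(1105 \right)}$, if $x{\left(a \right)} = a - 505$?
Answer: $-1994587$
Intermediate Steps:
$x{\left(a \right)} = -505 + a$ ($x{\left(a \right)} = a - 505 = -505 + a$)
$\left(822752 - 2817939\right) + x{\left(1105 \right)} = \left(822752 - 2817939\right) + \left(-505 + 1105\right) = -1995187 + 600 = -1994587$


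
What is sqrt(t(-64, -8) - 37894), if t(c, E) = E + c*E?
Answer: I*sqrt(37390) ≈ 193.36*I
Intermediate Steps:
t(c, E) = E + E*c
sqrt(t(-64, -8) - 37894) = sqrt(-8*(1 - 64) - 37894) = sqrt(-8*(-63) - 37894) = sqrt(504 - 37894) = sqrt(-37390) = I*sqrt(37390)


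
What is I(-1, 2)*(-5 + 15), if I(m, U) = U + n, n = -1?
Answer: 10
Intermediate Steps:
I(m, U) = -1 + U (I(m, U) = U - 1 = -1 + U)
I(-1, 2)*(-5 + 15) = (-1 + 2)*(-5 + 15) = 1*10 = 10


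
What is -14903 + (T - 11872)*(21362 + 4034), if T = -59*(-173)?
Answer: -42299243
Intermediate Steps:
T = 10207
-14903 + (T - 11872)*(21362 + 4034) = -14903 + (10207 - 11872)*(21362 + 4034) = -14903 - 1665*25396 = -14903 - 42284340 = -42299243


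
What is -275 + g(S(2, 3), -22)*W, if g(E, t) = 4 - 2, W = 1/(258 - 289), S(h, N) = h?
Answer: -8527/31 ≈ -275.06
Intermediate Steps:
W = -1/31 (W = 1/(-31) = -1/31 ≈ -0.032258)
g(E, t) = 2
-275 + g(S(2, 3), -22)*W = -275 + 2*(-1/31) = -275 - 2/31 = -8527/31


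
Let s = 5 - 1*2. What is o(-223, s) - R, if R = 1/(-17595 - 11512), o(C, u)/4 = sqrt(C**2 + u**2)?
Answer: 1/29107 + 4*sqrt(49738) ≈ 892.08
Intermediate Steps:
s = 3 (s = 5 - 2 = 3)
o(C, u) = 4*sqrt(C**2 + u**2)
R = -1/29107 (R = 1/(-29107) = -1/29107 ≈ -3.4356e-5)
o(-223, s) - R = 4*sqrt((-223)**2 + 3**2) - 1*(-1/29107) = 4*sqrt(49729 + 9) + 1/29107 = 4*sqrt(49738) + 1/29107 = 1/29107 + 4*sqrt(49738)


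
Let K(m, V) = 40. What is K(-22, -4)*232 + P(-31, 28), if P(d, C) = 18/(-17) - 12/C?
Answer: 1104143/119 ≈ 9278.5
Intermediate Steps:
P(d, C) = -18/17 - 12/C (P(d, C) = 18*(-1/17) - 12/C = -18/17 - 12/C)
K(-22, -4)*232 + P(-31, 28) = 40*232 + (-18/17 - 12/28) = 9280 + (-18/17 - 12*1/28) = 9280 + (-18/17 - 3/7) = 9280 - 177/119 = 1104143/119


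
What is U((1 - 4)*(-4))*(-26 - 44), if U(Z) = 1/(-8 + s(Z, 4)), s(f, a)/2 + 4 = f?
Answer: -35/4 ≈ -8.7500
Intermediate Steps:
s(f, a) = -8 + 2*f
U(Z) = 1/(-16 + 2*Z) (U(Z) = 1/(-8 + (-8 + 2*Z)) = 1/(-16 + 2*Z))
U((1 - 4)*(-4))*(-26 - 44) = (1/(2*(-8 + (1 - 4)*(-4))))*(-26 - 44) = (1/(2*(-8 - 3*(-4))))*(-70) = (1/(2*(-8 + 12)))*(-70) = ((1/2)/4)*(-70) = ((1/2)*(1/4))*(-70) = (1/8)*(-70) = -35/4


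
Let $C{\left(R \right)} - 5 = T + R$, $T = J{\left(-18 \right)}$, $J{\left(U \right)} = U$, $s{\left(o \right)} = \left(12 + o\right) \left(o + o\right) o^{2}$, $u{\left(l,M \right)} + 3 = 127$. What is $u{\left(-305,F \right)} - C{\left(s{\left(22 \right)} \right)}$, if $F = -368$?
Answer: $-723927$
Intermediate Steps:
$u{\left(l,M \right)} = 124$ ($u{\left(l,M \right)} = -3 + 127 = 124$)
$s{\left(o \right)} = 2 o^{3} \left(12 + o\right)$ ($s{\left(o \right)} = \left(12 + o\right) 2 o o^{2} = 2 o \left(12 + o\right) o^{2} = 2 o^{3} \left(12 + o\right)$)
$T = -18$
$C{\left(R \right)} = -13 + R$ ($C{\left(R \right)} = 5 + \left(-18 + R\right) = -13 + R$)
$u{\left(-305,F \right)} - C{\left(s{\left(22 \right)} \right)} = 124 - \left(-13 + 2 \cdot 22^{3} \left(12 + 22\right)\right) = 124 - \left(-13 + 2 \cdot 10648 \cdot 34\right) = 124 - \left(-13 + 724064\right) = 124 - 724051 = -723927$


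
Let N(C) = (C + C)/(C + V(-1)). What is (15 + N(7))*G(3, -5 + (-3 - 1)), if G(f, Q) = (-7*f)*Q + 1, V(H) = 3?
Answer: 3116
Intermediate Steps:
G(f, Q) = 1 - 7*Q*f (G(f, Q) = -7*Q*f + 1 = 1 - 7*Q*f)
N(C) = 2*C/(3 + C) (N(C) = (C + C)/(C + 3) = (2*C)/(3 + C) = 2*C/(3 + C))
(15 + N(7))*G(3, -5 + (-3 - 1)) = (15 + 2*7/(3 + 7))*(1 - 7*(-5 + (-3 - 1))*3) = (15 + 2*7/10)*(1 - 7*(-5 - 4)*3) = (15 + 2*7*(⅒))*(1 - 7*(-9)*3) = (15 + 7/5)*(1 + 189) = (82/5)*190 = 3116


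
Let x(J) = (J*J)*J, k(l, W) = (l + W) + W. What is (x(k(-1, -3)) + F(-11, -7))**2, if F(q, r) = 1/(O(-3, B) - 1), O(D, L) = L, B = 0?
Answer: 118336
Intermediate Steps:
k(l, W) = l + 2*W (k(l, W) = (W + l) + W = l + 2*W)
x(J) = J**3 (x(J) = J**2*J = J**3)
F(q, r) = -1 (F(q, r) = 1/(0 - 1) = 1/(-1) = -1)
(x(k(-1, -3)) + F(-11, -7))**2 = ((-1 + 2*(-3))**3 - 1)**2 = ((-1 - 6)**3 - 1)**2 = ((-7)**3 - 1)**2 = (-343 - 1)**2 = (-344)**2 = 118336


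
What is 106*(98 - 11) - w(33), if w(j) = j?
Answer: 9189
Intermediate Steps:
106*(98 - 11) - w(33) = 106*(98 - 11) - 1*33 = 106*87 - 33 = 9222 - 33 = 9189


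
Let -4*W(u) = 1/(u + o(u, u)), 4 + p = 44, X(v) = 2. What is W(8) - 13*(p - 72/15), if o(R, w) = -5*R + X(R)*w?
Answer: -146427/320 ≈ -457.58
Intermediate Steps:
p = 40 (p = -4 + 44 = 40)
o(R, w) = -5*R + 2*w
W(u) = 1/(8*u) (W(u) = -1/(4*(u + (-5*u + 2*u))) = -1/(4*(u - 3*u)) = -(-1/(2*u))/4 = -(-1)/(8*u) = 1/(8*u))
W(8) - 13*(p - 72/15) = (⅛)/8 - 13*(40 - 72/15) = (⅛)*(⅛) - 13*(40 - 72*1/15) = 1/64 - 13*(40 - 24/5) = 1/64 - 13*176/5 = 1/64 - 2288/5 = -146427/320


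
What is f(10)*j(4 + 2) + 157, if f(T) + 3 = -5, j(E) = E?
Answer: 109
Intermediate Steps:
f(T) = -8 (f(T) = -3 - 5 = -8)
f(10)*j(4 + 2) + 157 = -8*(4 + 2) + 157 = -8*6 + 157 = -48 + 157 = 109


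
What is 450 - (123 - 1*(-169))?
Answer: 158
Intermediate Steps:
450 - (123 - 1*(-169)) = 450 - (123 + 169) = 450 - 1*292 = 450 - 292 = 158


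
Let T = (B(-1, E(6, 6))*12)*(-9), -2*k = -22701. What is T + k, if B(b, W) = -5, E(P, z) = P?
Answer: 23781/2 ≈ 11891.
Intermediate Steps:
k = 22701/2 (k = -1/2*(-22701) = 22701/2 ≈ 11351.)
T = 540 (T = -5*12*(-9) = -60*(-9) = 540)
T + k = 540 + 22701/2 = 23781/2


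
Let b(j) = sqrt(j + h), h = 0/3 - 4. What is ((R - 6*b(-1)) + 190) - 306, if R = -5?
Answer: -121 - 6*I*sqrt(5) ≈ -121.0 - 13.416*I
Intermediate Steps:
h = -4 (h = 0*(1/3) - 4 = 0 - 4 = -4)
b(j) = sqrt(-4 + j) (b(j) = sqrt(j - 4) = sqrt(-4 + j))
((R - 6*b(-1)) + 190) - 306 = ((-5 - 6*sqrt(-4 - 1)) + 190) - 306 = ((-5 - 6*I*sqrt(5)) + 190) - 306 = (185 - 6*I*sqrt(5)) - 306 = -121 - 6*I*sqrt(5)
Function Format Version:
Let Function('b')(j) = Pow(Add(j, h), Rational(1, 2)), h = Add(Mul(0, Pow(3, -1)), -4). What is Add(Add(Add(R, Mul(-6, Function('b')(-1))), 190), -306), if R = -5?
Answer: Add(-121, Mul(-6, I, Pow(5, Rational(1, 2)))) ≈ Add(-121.00, Mul(-13.416, I))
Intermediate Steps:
h = -4 (h = Add(Mul(0, Rational(1, 3)), -4) = Add(0, -4) = -4)
Function('b')(j) = Pow(Add(-4, j), Rational(1, 2)) (Function('b')(j) = Pow(Add(j, -4), Rational(1, 2)) = Pow(Add(-4, j), Rational(1, 2)))
Add(Add(Add(R, Mul(-6, Function('b')(-1))), 190), -306) = Add(Add(Add(-5, Mul(-6, Pow(Add(-4, -1), Rational(1, 2)))), 190), -306) = Add(Add(Add(-5, Mul(-6, Pow(-5, Rational(1, 2)))), 190), -306) = Add(Add(Add(-5, Mul(-6, Mul(I, Pow(5, Rational(1, 2))))), 190), -306) = Add(Add(Add(-5, Mul(-6, I, Pow(5, Rational(1, 2)))), 190), -306) = Add(Add(185, Mul(-6, I, Pow(5, Rational(1, 2)))), -306) = Add(-121, Mul(-6, I, Pow(5, Rational(1, 2))))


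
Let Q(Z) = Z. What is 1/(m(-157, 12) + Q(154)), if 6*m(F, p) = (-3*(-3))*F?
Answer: -2/163 ≈ -0.012270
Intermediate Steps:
m(F, p) = 3*F/2 (m(F, p) = ((-3*(-3))*F)/6 = (9*F)/6 = 3*F/2)
1/(m(-157, 12) + Q(154)) = 1/((3/2)*(-157) + 154) = 1/(-471/2 + 154) = 1/(-163/2) = -2/163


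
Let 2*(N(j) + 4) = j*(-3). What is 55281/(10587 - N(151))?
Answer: 110562/21635 ≈ 5.1103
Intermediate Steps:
N(j) = -4 - 3*j/2 (N(j) = -4 + (j*(-3))/2 = -4 + (-3*j)/2 = -4 - 3*j/2)
55281/(10587 - N(151)) = 55281/(10587 - (-4 - 3/2*151)) = 55281/(10587 - (-4 - 453/2)) = 55281/(10587 - 1*(-461/2)) = 55281/(10587 + 461/2) = 55281/(21635/2) = 55281*(2/21635) = 110562/21635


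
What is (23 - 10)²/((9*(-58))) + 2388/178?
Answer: 608227/46458 ≈ 13.092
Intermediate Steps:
(23 - 10)²/((9*(-58))) + 2388/178 = 13²/(-522) + 2388*(1/178) = 169*(-1/522) + 1194/89 = -169/522 + 1194/89 = 608227/46458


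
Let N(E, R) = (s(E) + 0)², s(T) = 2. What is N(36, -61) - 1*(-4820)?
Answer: 4824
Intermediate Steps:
N(E, R) = 4 (N(E, R) = (2 + 0)² = 2² = 4)
N(36, -61) - 1*(-4820) = 4 - 1*(-4820) = 4 + 4820 = 4824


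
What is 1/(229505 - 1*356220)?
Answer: -1/126715 ≈ -7.8917e-6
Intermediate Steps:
1/(229505 - 1*356220) = 1/(229505 - 356220) = 1/(-126715) = -1/126715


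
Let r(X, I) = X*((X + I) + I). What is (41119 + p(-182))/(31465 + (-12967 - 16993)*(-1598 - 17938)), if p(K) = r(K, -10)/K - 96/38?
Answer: 31095/444850819 ≈ 6.9900e-5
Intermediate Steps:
r(X, I) = X*(X + 2*I) (r(X, I) = X*((I + X) + I) = X*(X + 2*I))
p(K) = -428/19 + K (p(K) = (K*(K + 2*(-10)))/K - 96/38 = (K*(K - 20))/K - 96*1/38 = (K*(-20 + K))/K - 48/19 = (-20 + K) - 48/19 = -428/19 + K)
(41119 + p(-182))/(31465 + (-12967 - 16993)*(-1598 - 17938)) = (41119 + (-428/19 - 182))/(31465 + (-12967 - 16993)*(-1598 - 17938)) = (41119 - 3886/19)/(31465 - 29960*(-19536)) = 777375/(19*(31465 + 585298560)) = (777375/19)/585330025 = (777375/19)*(1/585330025) = 31095/444850819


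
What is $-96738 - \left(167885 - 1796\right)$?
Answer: $-262827$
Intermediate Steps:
$-96738 - \left(167885 - 1796\right) = -96738 - 166089 = -262827$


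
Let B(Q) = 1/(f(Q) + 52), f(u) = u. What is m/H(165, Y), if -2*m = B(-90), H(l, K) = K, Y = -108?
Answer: -1/8208 ≈ -0.00012183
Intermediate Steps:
B(Q) = 1/(52 + Q) (B(Q) = 1/(Q + 52) = 1/(52 + Q))
m = 1/76 (m = -1/(2*(52 - 90)) = -1/2/(-38) = -1/2*(-1/38) = 1/76 ≈ 0.013158)
m/H(165, Y) = (1/76)/(-108) = (1/76)*(-1/108) = -1/8208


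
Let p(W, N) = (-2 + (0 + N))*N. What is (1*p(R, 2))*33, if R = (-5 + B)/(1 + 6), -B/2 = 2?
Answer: 0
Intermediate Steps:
B = -4 (B = -2*2 = -4)
R = -9/7 (R = (-5 - 4)/(1 + 6) = -9/7 ≈ -1.2857)
p(W, N) = N*(-2 + N) (p(W, N) = (-2 + N)*N = N*(-2 + N))
(1*p(R, 2))*33 = (1*(2*(-2 + 2)))*33 = (1*(2*0))*33 = (1*0)*33 = 0*33 = 0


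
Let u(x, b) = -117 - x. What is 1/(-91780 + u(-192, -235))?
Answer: -1/91705 ≈ -1.0905e-5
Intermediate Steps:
1/(-91780 + u(-192, -235)) = 1/(-91780 + (-117 - 1*(-192))) = 1/(-91780 + (-117 + 192)) = 1/(-91780 + 75) = 1/(-91705) = -1/91705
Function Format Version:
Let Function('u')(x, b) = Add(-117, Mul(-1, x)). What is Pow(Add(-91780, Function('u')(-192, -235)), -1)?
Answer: Rational(-1, 91705) ≈ -1.0905e-5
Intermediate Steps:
Pow(Add(-91780, Function('u')(-192, -235)), -1) = Pow(Add(-91780, Add(-117, Mul(-1, -192))), -1) = Pow(Add(-91780, Add(-117, 192)), -1) = Pow(Add(-91780, 75), -1) = Pow(-91705, -1) = Rational(-1, 91705)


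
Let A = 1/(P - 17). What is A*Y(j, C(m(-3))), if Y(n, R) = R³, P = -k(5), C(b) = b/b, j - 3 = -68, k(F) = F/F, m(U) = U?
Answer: -1/18 ≈ -0.055556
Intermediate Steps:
k(F) = 1
j = -65 (j = 3 - 68 = -65)
C(b) = 1
P = -1 (P = -1*1 = -1)
A = -1/18 (A = 1/(-1 - 17) = 1/(-18) = -1/18 ≈ -0.055556)
A*Y(j, C(m(-3))) = -1/18*1³ = -1/18*1 = -1/18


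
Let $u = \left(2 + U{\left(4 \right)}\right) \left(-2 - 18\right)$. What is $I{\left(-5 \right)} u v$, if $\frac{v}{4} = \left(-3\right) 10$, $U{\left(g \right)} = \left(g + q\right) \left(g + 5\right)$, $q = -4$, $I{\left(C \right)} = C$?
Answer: $-24000$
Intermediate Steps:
$U{\left(g \right)} = \left(-4 + g\right) \left(5 + g\right)$ ($U{\left(g \right)} = \left(g - 4\right) \left(g + 5\right) = \left(-4 + g\right) \left(5 + g\right)$)
$v = -120$ ($v = 4 \left(\left(-3\right) 10\right) = 4 \left(-30\right) = -120$)
$u = -40$ ($u = \left(2 + \left(-20 + 4 + 4^{2}\right)\right) \left(-2 - 18\right) = \left(2 + \left(-20 + 4 + 16\right)\right) \left(-20\right) = \left(2 + 0\right) \left(-20\right) = 2 \left(-20\right) = -40$)
$I{\left(-5 \right)} u v = \left(-5\right) \left(-40\right) \left(-120\right) = 200 \left(-120\right) = -24000$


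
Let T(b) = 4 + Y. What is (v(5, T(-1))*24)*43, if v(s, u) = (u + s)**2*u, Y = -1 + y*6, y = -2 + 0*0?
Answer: -148608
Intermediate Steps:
y = -2 (y = -2 + 0 = -2)
Y = -13 (Y = -1 - 2*6 = -1 - 12 = -13)
T(b) = -9 (T(b) = 4 - 13 = -9)
v(s, u) = u*(s + u)**2 (v(s, u) = (s + u)**2*u = u*(s + u)**2)
(v(5, T(-1))*24)*43 = (-9*(5 - 9)**2*24)*43 = (-9*(-4)**2*24)*43 = (-9*16*24)*43 = -144*24*43 = -3456*43 = -148608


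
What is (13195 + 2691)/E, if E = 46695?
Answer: 15886/46695 ≈ 0.34021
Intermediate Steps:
(13195 + 2691)/E = (13195 + 2691)/46695 = 15886*(1/46695) = 15886/46695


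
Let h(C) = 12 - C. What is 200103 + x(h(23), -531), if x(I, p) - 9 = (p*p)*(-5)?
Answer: -1209693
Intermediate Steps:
x(I, p) = 9 - 5*p² (x(I, p) = 9 + (p*p)*(-5) = 9 + p²*(-5) = 9 - 5*p²)
200103 + x(h(23), -531) = 200103 + (9 - 5*(-531)²) = 200103 + (9 - 5*281961) = 200103 + (9 - 1409805) = 200103 - 1409796 = -1209693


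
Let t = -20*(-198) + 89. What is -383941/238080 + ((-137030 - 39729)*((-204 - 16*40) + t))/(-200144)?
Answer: 8424904695631/2978142720 ≈ 2828.9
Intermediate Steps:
t = 4049 (t = 3960 + 89 = 4049)
-383941/238080 + ((-137030 - 39729)*((-204 - 16*40) + t))/(-200144) = -383941/238080 + ((-137030 - 39729)*((-204 - 16*40) + 4049))/(-200144) = -383941*1/238080 - 176759*((-204 - 640) + 4049)*(-1/200144) = -383941/238080 - 176759*(-844 + 4049)*(-1/200144) = -383941/238080 - 176759*3205*(-1/200144) = -383941/238080 - 566512595*(-1/200144) = -383941/238080 + 566512595/200144 = 8424904695631/2978142720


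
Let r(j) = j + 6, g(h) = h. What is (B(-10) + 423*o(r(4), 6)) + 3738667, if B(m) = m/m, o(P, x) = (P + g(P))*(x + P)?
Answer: 3874028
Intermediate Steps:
r(j) = 6 + j
o(P, x) = 2*P*(P + x) (o(P, x) = (P + P)*(x + P) = (2*P)*(P + x) = 2*P*(P + x))
B(m) = 1
(B(-10) + 423*o(r(4), 6)) + 3738667 = (1 + 423*(2*(6 + 4)*((6 + 4) + 6))) + 3738667 = (1 + 423*(2*10*(10 + 6))) + 3738667 = (1 + 423*(2*10*16)) + 3738667 = (1 + 423*320) + 3738667 = (1 + 135360) + 3738667 = 135361 + 3738667 = 3874028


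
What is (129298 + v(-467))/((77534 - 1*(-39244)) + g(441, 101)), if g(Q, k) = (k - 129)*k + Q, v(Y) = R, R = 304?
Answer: 129602/114391 ≈ 1.1330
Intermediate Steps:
v(Y) = 304
g(Q, k) = Q + k*(-129 + k) (g(Q, k) = (-129 + k)*k + Q = k*(-129 + k) + Q = Q + k*(-129 + k))
(129298 + v(-467))/((77534 - 1*(-39244)) + g(441, 101)) = (129298 + 304)/((77534 - 1*(-39244)) + (441 + 101² - 129*101)) = 129602/((77534 + 39244) + (441 + 10201 - 13029)) = 129602/(116778 - 2387) = 129602/114391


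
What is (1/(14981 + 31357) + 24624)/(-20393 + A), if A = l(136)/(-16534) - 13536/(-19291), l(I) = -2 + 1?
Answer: -181969485327172361/150697531542304263 ≈ -1.2075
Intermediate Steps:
l(I) = -1
A = 223823515/318957394 (A = -1/(-16534) - 13536/(-19291) = -1*(-1/16534) - 13536*(-1/19291) = 1/16534 + 13536/19291 = 223823515/318957394 ≈ 0.70173)
(1/(14981 + 31357) + 24624)/(-20393 + A) = (1/(14981 + 31357) + 24624)/(-20393 + 223823515/318957394) = (1/46338 + 24624)/(-6504274312327/318957394) = (1/46338 + 24624)*(-318957394/6504274312327) = (1141026913/46338)*(-318957394/6504274312327) = -181969485327172361/150697531542304263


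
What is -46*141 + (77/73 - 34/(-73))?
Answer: -473367/73 ≈ -6484.5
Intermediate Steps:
-46*141 + (77/73 - 34/(-73)) = -6486 + (77*(1/73) - 34*(-1/73)) = -6486 + (77/73 + 34/73) = -6486 + 111/73 = -473367/73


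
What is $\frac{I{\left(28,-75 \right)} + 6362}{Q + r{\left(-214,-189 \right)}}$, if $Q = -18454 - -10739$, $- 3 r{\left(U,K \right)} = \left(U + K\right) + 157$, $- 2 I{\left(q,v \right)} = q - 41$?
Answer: $- \frac{12737}{15266} \approx -0.83434$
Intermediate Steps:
$I{\left(q,v \right)} = \frac{41}{2} - \frac{q}{2}$ ($I{\left(q,v \right)} = - \frac{q - 41}{2} = - \frac{-41 + q}{2} = \frac{41}{2} - \frac{q}{2}$)
$r{\left(U,K \right)} = - \frac{157}{3} - \frac{K}{3} - \frac{U}{3}$ ($r{\left(U,K \right)} = - \frac{\left(U + K\right) + 157}{3} = - \frac{\left(K + U\right) + 157}{3} = - \frac{157 + K + U}{3} = - \frac{157}{3} - \frac{K}{3} - \frac{U}{3}$)
$Q = -7715$ ($Q = -18454 + 10739 = -7715$)
$\frac{I{\left(28,-75 \right)} + 6362}{Q + r{\left(-214,-189 \right)}} = \frac{\left(\frac{41}{2} - 14\right) + 6362}{-7715 - -82} = \frac{\left(\frac{41}{2} - 14\right) + 6362}{-7715 + \left(- \frac{157}{3} + 63 + \frac{214}{3}\right)} = \frac{\frac{13}{2} + 6362}{-7715 + 82} = \frac{12737}{2 \left(-7633\right)} = \frac{12737}{2} \left(- \frac{1}{7633}\right) = - \frac{12737}{15266}$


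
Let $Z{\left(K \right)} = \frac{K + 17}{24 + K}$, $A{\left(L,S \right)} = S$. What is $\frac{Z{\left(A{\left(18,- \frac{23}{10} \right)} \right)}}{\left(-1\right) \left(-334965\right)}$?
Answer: $\frac{7}{3461305} \approx 2.0224 \cdot 10^{-6}$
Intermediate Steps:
$Z{\left(K \right)} = \frac{17 + K}{24 + K}$
$\frac{Z{\left(A{\left(18,- \frac{23}{10} \right)} \right)}}{\left(-1\right) \left(-334965\right)} = \frac{\frac{1}{24 - \frac{23}{10}} \left(17 - \frac{23}{10}\right)}{\left(-1\right) \left(-334965\right)} = \frac{\frac{1}{24 - \frac{23}{10}} \left(17 - \frac{23}{10}\right)}{334965} = \frac{17 - \frac{23}{10}}{24 - \frac{23}{10}} \cdot \frac{1}{334965} = \frac{1}{\frac{217}{10}} \cdot \frac{147}{10} \cdot \frac{1}{334965} = \frac{10}{217} \cdot \frac{147}{10} \cdot \frac{1}{334965} = \frac{21}{31} \cdot \frac{1}{334965} = \frac{7}{3461305}$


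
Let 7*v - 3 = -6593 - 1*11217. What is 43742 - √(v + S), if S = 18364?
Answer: 43742 - √775187/7 ≈ 43616.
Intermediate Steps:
v = -17807/7 (v = 3/7 + (-6593 - 1*11217)/7 = 3/7 + (-6593 - 11217)/7 = 3/7 + (⅐)*(-17810) = 3/7 - 17810/7 = -17807/7 ≈ -2543.9)
43742 - √(v + S) = 43742 - √(-17807/7 + 18364) = 43742 - √(110741/7) = 43742 - √775187/7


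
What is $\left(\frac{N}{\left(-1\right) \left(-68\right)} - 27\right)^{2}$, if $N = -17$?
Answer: $\frac{11881}{16} \approx 742.56$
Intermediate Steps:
$\left(\frac{N}{\left(-1\right) \left(-68\right)} - 27\right)^{2} = \left(- \frac{17}{\left(-1\right) \left(-68\right)} - 27\right)^{2} = \left(- \frac{17}{68} - 27\right)^{2} = \left(\left(-17\right) \frac{1}{68} - 27\right)^{2} = \left(- \frac{1}{4} - 27\right)^{2} = \left(- \frac{109}{4}\right)^{2} = \frac{11881}{16}$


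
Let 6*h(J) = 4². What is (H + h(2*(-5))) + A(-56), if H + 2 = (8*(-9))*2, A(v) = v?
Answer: -598/3 ≈ -199.33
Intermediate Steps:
H = -146 (H = -2 + (8*(-9))*2 = -2 - 72*2 = -2 - 144 = -146)
h(J) = 8/3 (h(J) = (⅙)*4² = (⅙)*16 = 8/3)
(H + h(2*(-5))) + A(-56) = (-146 + 8/3) - 56 = -430/3 - 56 = -598/3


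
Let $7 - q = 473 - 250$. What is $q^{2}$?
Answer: $46656$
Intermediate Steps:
$q = -216$ ($q = 7 - \left(473 - 250\right) = 7 - 223 = -216$)
$q^{2} = \left(-216\right)^{2} = 46656$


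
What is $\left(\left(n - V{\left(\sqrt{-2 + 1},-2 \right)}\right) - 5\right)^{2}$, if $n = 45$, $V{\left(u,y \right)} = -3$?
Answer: $1849$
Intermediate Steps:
$\left(\left(n - V{\left(\sqrt{-2 + 1},-2 \right)}\right) - 5\right)^{2} = \left(\left(45 - -3\right) - 5\right)^{2} = \left(\left(45 + 3\right) - 5\right)^{2} = \left(48 - 5\right)^{2} = 43^{2} = 1849$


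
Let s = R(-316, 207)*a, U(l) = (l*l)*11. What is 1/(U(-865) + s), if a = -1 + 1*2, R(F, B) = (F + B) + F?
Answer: 1/8230050 ≈ 1.2151e-7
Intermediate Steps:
U(l) = 11*l² (U(l) = l²*11 = 11*l²)
R(F, B) = B + 2*F (R(F, B) = (B + F) + F = B + 2*F)
a = 1 (a = -1 + 2 = 1)
s = -425 (s = (207 + 2*(-316))*1 = (207 - 632)*1 = -425*1 = -425)
1/(U(-865) + s) = 1/(11*(-865)² - 425) = 1/(11*748225 - 425) = 1/(8230475 - 425) = 1/8230050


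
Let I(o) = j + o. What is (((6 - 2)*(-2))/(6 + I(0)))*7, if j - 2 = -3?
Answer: -56/5 ≈ -11.200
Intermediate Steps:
j = -1 (j = 2 - 3 = -1)
I(o) = -1 + o
(((6 - 2)*(-2))/(6 + I(0)))*7 = (((6 - 2)*(-2))/(6 + (-1 + 0)))*7 = ((4*(-2))/(6 - 1))*7 = -8/5*7 = -56/5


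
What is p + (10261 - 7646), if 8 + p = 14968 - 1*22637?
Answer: -5062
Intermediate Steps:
p = -7677 (p = -8 + (14968 - 1*22637) = -8 + (14968 - 22637) = -8 - 7669 = -7677)
p + (10261 - 7646) = -7677 + (10261 - 7646) = -7677 + 2615 = -5062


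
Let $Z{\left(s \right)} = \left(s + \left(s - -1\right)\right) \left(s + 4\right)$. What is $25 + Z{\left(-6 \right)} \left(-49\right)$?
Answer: $-1053$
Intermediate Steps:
$Z{\left(s \right)} = \left(1 + 2 s\right) \left(4 + s\right)$ ($Z{\left(s \right)} = \left(s + \left(s + 1\right)\right) \left(4 + s\right) = \left(s + \left(1 + s\right)\right) \left(4 + s\right) = \left(1 + 2 s\right) \left(4 + s\right)$)
$25 + Z{\left(-6 \right)} \left(-49\right) = 25 + \left(4 + 2 \left(-6\right)^{2} + 9 \left(-6\right)\right) \left(-49\right) = 25 + \left(4 + 2 \cdot 36 - 54\right) \left(-49\right) = 25 + \left(4 + 72 - 54\right) \left(-49\right) = 25 + 22 \left(-49\right) = 25 - 1078 = -1053$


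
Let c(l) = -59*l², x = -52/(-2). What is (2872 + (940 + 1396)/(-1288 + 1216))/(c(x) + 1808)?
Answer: -6389/85671 ≈ -0.074576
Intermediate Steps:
x = 26 (x = -52*(-½) = 26)
(2872 + (940 + 1396)/(-1288 + 1216))/(c(x) + 1808) = (2872 + (940 + 1396)/(-1288 + 1216))/(-59*26² + 1808) = (2872 + 2336/(-72))/(-59*676 + 1808) = (2872 + 2336*(-1/72))/(-39884 + 1808) = (2872 - 292/9)/(-38076) = (25556/9)*(-1/38076) = -6389/85671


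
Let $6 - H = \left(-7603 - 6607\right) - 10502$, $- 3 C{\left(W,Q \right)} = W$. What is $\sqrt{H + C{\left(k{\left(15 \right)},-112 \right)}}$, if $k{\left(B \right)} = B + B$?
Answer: $2 \sqrt{6177} \approx 157.19$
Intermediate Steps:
$k{\left(B \right)} = 2 B$
$C{\left(W,Q \right)} = - \frac{W}{3}$
$H = 24718$ ($H = 6 - \left(\left(-7603 - 6607\right) - 10502\right) = 6 - \left(-14210 - 10502\right) = 6 - -24712 = 6 + 24712 = 24718$)
$\sqrt{H + C{\left(k{\left(15 \right)},-112 \right)}} = \sqrt{24718 - \frac{2 \cdot 15}{3}} = \sqrt{24718 - 10} = \sqrt{24708} = 2 \sqrt{6177}$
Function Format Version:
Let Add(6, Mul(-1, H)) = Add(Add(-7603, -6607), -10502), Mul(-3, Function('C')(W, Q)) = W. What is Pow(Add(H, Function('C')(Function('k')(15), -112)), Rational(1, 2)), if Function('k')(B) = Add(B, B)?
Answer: Mul(2, Pow(6177, Rational(1, 2))) ≈ 157.19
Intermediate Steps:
Function('k')(B) = Mul(2, B)
Function('C')(W, Q) = Mul(Rational(-1, 3), W)
H = 24718 (H = Add(6, Mul(-1, Add(Add(-7603, -6607), -10502))) = Add(6, Mul(-1, Add(-14210, -10502))) = Add(6, Mul(-1, -24712)) = Add(6, 24712) = 24718)
Pow(Add(H, Function('C')(Function('k')(15), -112)), Rational(1, 2)) = Pow(Add(24718, Mul(Rational(-1, 3), Mul(2, 15))), Rational(1, 2)) = Pow(Add(24718, Mul(Rational(-1, 3), 30)), Rational(1, 2)) = Pow(Add(24718, -10), Rational(1, 2)) = Pow(24708, Rational(1, 2)) = Mul(2, Pow(6177, Rational(1, 2)))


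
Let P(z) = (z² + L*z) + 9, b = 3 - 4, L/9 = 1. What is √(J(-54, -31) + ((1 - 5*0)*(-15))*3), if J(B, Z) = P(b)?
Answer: 2*I*√11 ≈ 6.6332*I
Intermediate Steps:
L = 9 (L = 9*1 = 9)
b = -1
P(z) = 9 + z² + 9*z (P(z) = (z² + 9*z) + 9 = 9 + z² + 9*z)
J(B, Z) = 1 (J(B, Z) = 9 + (-1)² + 9*(-1) = 9 + 1 - 9 = 1)
√(J(-54, -31) + ((1 - 5*0)*(-15))*3) = √(1 + ((1 - 5*0)*(-15))*3) = √(1 + ((1 + 0)*(-15))*3) = √(1 + (1*(-15))*3) = √(1 - 15*3) = √(1 - 45) = √(-44) = 2*I*√11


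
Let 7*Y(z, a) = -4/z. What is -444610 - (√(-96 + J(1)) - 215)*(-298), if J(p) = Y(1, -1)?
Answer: -508680 + 7748*I*√7/7 ≈ -5.0868e+5 + 2928.5*I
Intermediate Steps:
Y(z, a) = -4/(7*z) (Y(z, a) = (-4/z)/7 = -4/(7*z))
J(p) = -4/7 (J(p) = -4/7/1 = -4/7*1 = -4/7)
-444610 - (√(-96 + J(1)) - 215)*(-298) = -444610 - (√(-96 - 4/7) - 215)*(-298) = -444610 - (√(-676/7) - 215)*(-298) = -444610 - (26*I*√7/7 - 215)*(-298) = -444610 - (-215 + 26*I*√7/7)*(-298) = -444610 - (64070 - 7748*I*√7/7) = -444610 + (-64070 + 7748*I*√7/7) = -508680 + 7748*I*√7/7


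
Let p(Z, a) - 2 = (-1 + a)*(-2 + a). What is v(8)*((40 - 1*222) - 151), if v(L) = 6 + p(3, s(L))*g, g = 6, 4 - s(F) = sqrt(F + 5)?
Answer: -43956 + 9990*sqrt(13) ≈ -7936.5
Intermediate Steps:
s(F) = 4 - sqrt(5 + F) (s(F) = 4 - sqrt(F + 5) = 4 - sqrt(5 + F))
p(Z, a) = 2 + (-1 + a)*(-2 + a)
v(L) = -42 + 6*(4 - sqrt(5 + L))**2 + 18*sqrt(5 + L) (v(L) = 6 + (4 + (4 - sqrt(5 + L))**2 - 3*(4 - sqrt(5 + L)))*6 = 6 + (4 + (4 - sqrt(5 + L))**2 + (-12 + 3*sqrt(5 + L)))*6 = 6 + (-8 + (4 - sqrt(5 + L))**2 + 3*sqrt(5 + L))*6 = 6 + (-48 + 6*(4 - sqrt(5 + L))**2 + 18*sqrt(5 + L)) = -42 + 6*(4 - sqrt(5 + L))**2 + 18*sqrt(5 + L))
v(8)*((40 - 1*222) - 151) = (84 - 30*sqrt(5 + 8) + 6*8)*((40 - 1*222) - 151) = (84 - 30*sqrt(13) + 48)*((40 - 222) - 151) = (132 - 30*sqrt(13))*(-182 - 151) = (132 - 30*sqrt(13))*(-333) = -43956 + 9990*sqrt(13)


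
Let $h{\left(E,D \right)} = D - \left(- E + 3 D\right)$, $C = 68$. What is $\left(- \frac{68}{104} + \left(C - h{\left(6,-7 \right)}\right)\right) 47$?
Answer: $\frac{57857}{26} \approx 2225.3$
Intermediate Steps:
$h{\left(E,D \right)} = E - 2 D$
$\left(- \frac{68}{104} + \left(C - h{\left(6,-7 \right)}\right)\right) 47 = \left(- \frac{68}{104} + \left(68 - \left(6 - -14\right)\right)\right) 47 = \left(\left(-68\right) \frac{1}{104} + \left(68 - \left(6 + 14\right)\right)\right) 47 = \left(- \frac{17}{26} + \left(68 - 20\right)\right) 47 = \left(- \frac{17}{26} + 48\right) 47 = \frac{1231}{26} \cdot 47 = \frac{57857}{26}$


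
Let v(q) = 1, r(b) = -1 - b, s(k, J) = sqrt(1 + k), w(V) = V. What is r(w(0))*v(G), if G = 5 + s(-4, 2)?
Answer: -1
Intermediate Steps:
G = 5 + I*sqrt(3) (G = 5 + sqrt(1 - 4) = 5 + sqrt(-3) = 5 + I*sqrt(3) ≈ 5.0 + 1.732*I)
r(w(0))*v(G) = (-1 - 1*0)*1 = (-1 + 0)*1 = -1*1 = -1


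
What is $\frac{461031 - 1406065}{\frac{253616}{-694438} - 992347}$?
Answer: $\frac{328133760446}{344561859801} \approx 0.95232$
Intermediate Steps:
$\frac{461031 - 1406065}{\frac{253616}{-694438} - 992347} = - \frac{945034}{253616 \left(- \frac{1}{694438}\right) - 992347} = - \frac{945034}{- \frac{126808}{347219} - 992347} = - \frac{945034}{- \frac{344561859801}{347219}} = \left(-945034\right) \left(- \frac{347219}{344561859801}\right) = \frac{328133760446}{344561859801}$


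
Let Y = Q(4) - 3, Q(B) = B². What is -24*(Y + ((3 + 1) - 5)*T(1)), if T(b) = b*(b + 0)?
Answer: -288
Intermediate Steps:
T(b) = b² (T(b) = b*b = b²)
Y = 13 (Y = 4² - 3 = 16 - 3 = 13)
-24*(Y + ((3 + 1) - 5)*T(1)) = -24*(13 + ((3 + 1) - 5)*1²) = -24*(13 + (4 - 5)*1) = -24*(13 - 1*1) = -24*(13 - 1) = -24*12 = -288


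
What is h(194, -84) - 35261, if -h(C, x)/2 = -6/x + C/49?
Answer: -1728184/49 ≈ -35269.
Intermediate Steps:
h(C, x) = 12/x - 2*C/49 (h(C, x) = -2*(-6/x + C/49) = 12/x - 2*C/49)
h(194, -84) - 35261 = (12/(-84) - 2/49*194) - 35261 = (12*(-1/84) - 388/49) - 35261 = (-1/7 - 388/49) - 35261 = -395/49 - 35261 = -1728184/49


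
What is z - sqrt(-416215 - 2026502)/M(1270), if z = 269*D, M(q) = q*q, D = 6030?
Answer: 1622070 - 9*I*sqrt(30157)/1612900 ≈ 1.6221e+6 - 0.00096901*I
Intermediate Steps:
M(q) = q**2
z = 1622070 (z = 269*6030 = 1622070)
z - sqrt(-416215 - 2026502)/M(1270) = 1622070 - sqrt(-416215 - 2026502)/(1270**2) = 1622070 - sqrt(-2442717)/1612900 = 1622070 - 9*I*sqrt(30157)/1612900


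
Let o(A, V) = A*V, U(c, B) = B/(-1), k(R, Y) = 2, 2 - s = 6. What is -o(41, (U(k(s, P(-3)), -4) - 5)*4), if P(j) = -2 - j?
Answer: 164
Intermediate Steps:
s = -4 (s = 2 - 1*6 = 2 - 6 = -4)
U(c, B) = -B (U(c, B) = B*(-1) = -B)
-o(41, (U(k(s, P(-3)), -4) - 5)*4) = -41*(-1*(-4) - 5)*4 = -41*(4 - 5)*4 = -41*(-1*4) = -41*(-4) = -1*(-164) = 164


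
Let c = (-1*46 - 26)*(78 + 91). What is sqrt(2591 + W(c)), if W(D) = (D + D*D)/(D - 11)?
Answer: I*sqrt(1418759319793)/12179 ≈ 97.801*I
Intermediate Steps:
c = -12168 (c = (-46 - 26)*169 = -72*169 = -12168)
W(D) = (D + D**2)/(-11 + D)
sqrt(2591 + W(c)) = sqrt(2591 - 12168*(1 - 12168)/(-11 - 12168)) = sqrt(2591 - 12168*(-12167)/(-12179)) = sqrt(2591 - 12168*(-1/12179)*(-12167)) = sqrt(2591 - 148048056/12179) = sqrt(-116492267/12179) = I*sqrt(1418759319793)/12179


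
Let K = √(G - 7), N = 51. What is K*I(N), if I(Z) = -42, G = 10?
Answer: -42*√3 ≈ -72.746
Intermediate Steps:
K = √3 (K = √(10 - 7) = √3 ≈ 1.7320)
K*I(N) = √3*(-42) = -42*√3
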